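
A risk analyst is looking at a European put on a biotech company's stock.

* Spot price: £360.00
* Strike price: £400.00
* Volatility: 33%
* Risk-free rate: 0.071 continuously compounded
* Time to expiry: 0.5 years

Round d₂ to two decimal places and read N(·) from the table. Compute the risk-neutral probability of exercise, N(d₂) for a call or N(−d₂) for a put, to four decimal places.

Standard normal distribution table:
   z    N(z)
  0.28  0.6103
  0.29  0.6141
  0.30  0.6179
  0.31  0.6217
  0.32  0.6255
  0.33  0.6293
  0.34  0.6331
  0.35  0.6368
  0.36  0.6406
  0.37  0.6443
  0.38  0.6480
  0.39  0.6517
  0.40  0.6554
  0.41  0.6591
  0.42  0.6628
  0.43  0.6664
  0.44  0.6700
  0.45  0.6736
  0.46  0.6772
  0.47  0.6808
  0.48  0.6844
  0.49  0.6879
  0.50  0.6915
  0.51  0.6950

σ√T = 0.33·√0.5 = 0.2333
d₁ = [ln(360/400) + (0.071 + 0.33²/2)·0.5] / 0.2333 = [-0.1054 + 0.0627] / 0.2333 = -0.1827 ≈ -0.18
d₂ = d₁ − σ√T = -0.1827 − 0.2333 = -0.4161 ≈ -0.42
Pr(exercise) under Q = N(−d₂) = N(0.42) = 0.6628

0.6628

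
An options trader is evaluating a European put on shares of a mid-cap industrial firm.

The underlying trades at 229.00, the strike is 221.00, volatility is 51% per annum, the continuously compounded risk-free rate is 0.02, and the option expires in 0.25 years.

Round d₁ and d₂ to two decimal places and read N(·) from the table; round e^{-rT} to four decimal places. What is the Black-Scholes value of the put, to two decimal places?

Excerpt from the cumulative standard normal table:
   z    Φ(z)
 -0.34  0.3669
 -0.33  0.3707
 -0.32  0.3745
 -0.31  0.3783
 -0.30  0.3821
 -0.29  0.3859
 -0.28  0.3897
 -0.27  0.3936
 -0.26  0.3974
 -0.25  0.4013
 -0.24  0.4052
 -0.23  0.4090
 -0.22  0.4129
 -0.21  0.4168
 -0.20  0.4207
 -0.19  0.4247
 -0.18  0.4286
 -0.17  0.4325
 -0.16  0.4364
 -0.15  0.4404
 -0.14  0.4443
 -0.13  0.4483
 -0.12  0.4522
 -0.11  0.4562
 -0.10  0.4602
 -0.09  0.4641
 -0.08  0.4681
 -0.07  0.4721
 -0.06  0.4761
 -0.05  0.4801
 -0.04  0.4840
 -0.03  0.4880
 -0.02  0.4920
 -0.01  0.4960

18.94

σ√T = 0.51·√0.25 = 0.2550
ln(S/K) + (r + σ²/2)T = ln(229/221) + (0.02 + 0.51²/2)·0.25 = 0.0356 + 0.0375 = 0.0731
d₁ = 0.0731 / 0.2550 = 0.2866 ⇒ 0.29
d₂ = d₁ − σ√T = 0.2866 − 0.2550 = 0.0316 ⇒ 0.03
exp(−rT) = exp(−0.02·0.25) = 0.9950
N(−d₂) = N(-0.03) = 0.4880;  N(−d₁) = N(-0.29) = 0.3859
P = 221·0.9950·0.4880 − 229·0.3859 = 107.3088 − 88.3711 = 18.9377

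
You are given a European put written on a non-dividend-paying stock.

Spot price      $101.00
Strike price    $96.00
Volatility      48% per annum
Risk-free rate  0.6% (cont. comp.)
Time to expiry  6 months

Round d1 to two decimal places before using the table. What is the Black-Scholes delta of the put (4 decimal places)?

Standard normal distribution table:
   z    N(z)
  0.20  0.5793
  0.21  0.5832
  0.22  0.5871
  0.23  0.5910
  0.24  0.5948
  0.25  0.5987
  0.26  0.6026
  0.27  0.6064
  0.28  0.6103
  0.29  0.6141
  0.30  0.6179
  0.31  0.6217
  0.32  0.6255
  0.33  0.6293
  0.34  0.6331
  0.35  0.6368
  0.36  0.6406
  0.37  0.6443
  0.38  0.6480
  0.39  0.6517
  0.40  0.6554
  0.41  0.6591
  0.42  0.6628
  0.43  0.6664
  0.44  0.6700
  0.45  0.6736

σ√T = 0.48 × 0.7071 = 0.3394
d₁ = [ln(101/96) + (0.006 + 0.48²/2)·0.5] / 0.3394 = [0.0508 + 0.0606] / 0.3394 = 0.3281 ≈ 0.33
N(d₁) = N(0.33) = 0.6293
Δ_put = N(d₁) − 1 = 0.6293 − 1 = -0.3707

-0.3707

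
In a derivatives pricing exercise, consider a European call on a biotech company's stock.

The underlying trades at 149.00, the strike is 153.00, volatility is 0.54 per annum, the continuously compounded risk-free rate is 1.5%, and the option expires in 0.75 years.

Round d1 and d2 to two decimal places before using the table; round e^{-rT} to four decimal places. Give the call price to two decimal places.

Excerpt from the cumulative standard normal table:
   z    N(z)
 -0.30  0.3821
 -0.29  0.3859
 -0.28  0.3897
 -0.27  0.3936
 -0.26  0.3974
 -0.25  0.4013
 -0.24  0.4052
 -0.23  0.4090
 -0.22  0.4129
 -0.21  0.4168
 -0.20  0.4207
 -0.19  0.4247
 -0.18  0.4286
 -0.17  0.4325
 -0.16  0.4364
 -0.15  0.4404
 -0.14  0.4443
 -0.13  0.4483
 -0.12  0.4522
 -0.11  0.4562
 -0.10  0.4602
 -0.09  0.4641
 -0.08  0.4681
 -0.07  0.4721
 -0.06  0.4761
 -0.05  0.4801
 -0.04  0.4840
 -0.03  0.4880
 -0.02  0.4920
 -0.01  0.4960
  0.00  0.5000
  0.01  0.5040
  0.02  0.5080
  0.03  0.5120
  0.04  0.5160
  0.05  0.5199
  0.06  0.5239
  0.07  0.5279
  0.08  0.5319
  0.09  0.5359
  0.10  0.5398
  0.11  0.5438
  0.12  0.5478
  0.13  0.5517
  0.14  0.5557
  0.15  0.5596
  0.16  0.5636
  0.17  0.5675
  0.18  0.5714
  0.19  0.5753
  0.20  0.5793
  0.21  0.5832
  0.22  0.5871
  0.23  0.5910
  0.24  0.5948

σ√T = 0.54·√0.75 = 0.4677
d₁ = [ln(149/153) + (0.015 + 0.54²/2)·0.75] / 0.4677 = [-0.0265 + 0.1206] / 0.4677 = 0.2012 ⇒ 0.20
d₂ = d₁ − σ√T = 0.2012 − 0.4677 = -0.2664 ⇒ -0.27
exp(−rT) = exp(−0.015·0.75) = 0.9888
N(d₁) = N(0.20) = 0.5793;  N(d₂) = N(-0.27) = 0.3936
C = 149·0.5793 − 153·0.9888·0.3936 = 86.3157 − 59.5463 = 26.7694

26.77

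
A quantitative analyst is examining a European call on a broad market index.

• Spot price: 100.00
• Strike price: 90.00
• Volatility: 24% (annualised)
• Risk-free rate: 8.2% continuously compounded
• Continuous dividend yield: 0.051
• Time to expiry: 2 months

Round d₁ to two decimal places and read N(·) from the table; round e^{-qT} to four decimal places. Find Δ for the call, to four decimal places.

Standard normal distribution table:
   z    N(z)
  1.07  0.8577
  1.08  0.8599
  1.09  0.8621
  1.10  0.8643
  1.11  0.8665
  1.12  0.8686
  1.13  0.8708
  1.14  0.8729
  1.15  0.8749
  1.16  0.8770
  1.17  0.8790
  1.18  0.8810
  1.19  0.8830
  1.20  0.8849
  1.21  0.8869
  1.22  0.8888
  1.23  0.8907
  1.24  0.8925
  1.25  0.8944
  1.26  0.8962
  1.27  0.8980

σ√T = 0.24 × 0.4082 = 0.0980
ln(S/K) + (r − q + σ²/2)T = ln(100/90) + (0.082 − 0.051 + 0.24²/2)·0.1667 = 0.1054 + 0.0100 = 0.1153
d₁ = 0.1153 / 0.0980 = 1.1771 ≈ 1.18
N(d₁) = N(1.18) = 0.8810
Δ_call = e^(−qT)·N(d₁) = 0.9915·0.8810 = 0.8735

0.8735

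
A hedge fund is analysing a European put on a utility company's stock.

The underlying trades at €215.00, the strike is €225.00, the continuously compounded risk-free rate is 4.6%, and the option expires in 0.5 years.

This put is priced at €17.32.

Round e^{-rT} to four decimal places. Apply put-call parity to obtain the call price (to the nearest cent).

exp(−rT) = exp(−0.046·0.5) = 0.9773
Put-call parity: C − P = S − K·e^(−rT) = 215 − 225·0.9773 = 215 − 219.8925 = -4.8925
C = P + (C − P) = 17.32 + (-4.8925) = 12.4275

€12.43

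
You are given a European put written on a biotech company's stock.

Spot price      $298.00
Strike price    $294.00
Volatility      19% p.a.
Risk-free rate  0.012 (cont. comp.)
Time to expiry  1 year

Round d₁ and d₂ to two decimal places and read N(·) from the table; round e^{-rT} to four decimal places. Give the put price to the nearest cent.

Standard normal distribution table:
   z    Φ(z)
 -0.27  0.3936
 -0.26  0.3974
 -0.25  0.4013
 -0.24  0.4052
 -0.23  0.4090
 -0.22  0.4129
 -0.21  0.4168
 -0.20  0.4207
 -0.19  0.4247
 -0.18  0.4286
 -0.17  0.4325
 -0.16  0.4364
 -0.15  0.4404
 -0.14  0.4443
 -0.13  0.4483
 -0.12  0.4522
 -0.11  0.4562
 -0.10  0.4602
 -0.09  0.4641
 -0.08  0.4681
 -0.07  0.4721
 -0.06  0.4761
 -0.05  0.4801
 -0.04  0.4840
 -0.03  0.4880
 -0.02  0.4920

T = 1;  σ√T = 0.1900
d₁ = [ln(298/294) + (0.012 + ½·0.19²)·1] / (σ√T) = (0.0135 + 0.0301) / 0.1900 = 0.2293 which rounds to 0.23
d₂ = 0.2293 − 0.1900 = 0.0393 which rounds to 0.04
exp(−rT) = exp(−0.012·1) = 0.9881
P = 294·0.9881·N(-0.04) − 298·N(-0.23) = 294·0.9881·0.4840 − 298·0.4090 = 140.6027 − 121.8820 = 18.7207

$18.72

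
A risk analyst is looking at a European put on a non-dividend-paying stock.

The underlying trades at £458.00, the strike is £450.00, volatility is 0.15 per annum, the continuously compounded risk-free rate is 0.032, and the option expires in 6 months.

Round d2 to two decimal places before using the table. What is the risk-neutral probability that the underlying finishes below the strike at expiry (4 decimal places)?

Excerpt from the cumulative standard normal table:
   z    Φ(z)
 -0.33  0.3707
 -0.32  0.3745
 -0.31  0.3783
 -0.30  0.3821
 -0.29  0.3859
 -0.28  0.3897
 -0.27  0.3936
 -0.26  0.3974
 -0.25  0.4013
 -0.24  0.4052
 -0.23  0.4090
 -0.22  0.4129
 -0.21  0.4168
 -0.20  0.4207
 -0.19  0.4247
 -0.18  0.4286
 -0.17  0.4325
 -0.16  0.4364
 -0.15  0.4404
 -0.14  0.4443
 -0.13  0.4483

σ√T = 0.15·√0.5 = 0.1061
ln(S/K) + (r + σ²/2)T = ln(458/450) + (0.032 + 0.15²/2)·0.5 = 0.0176 + 0.0216 = 0.0392
d₁ = 0.0392 / 0.1061 = 0.3700 which rounds to 0.37
d₂ = d₁ − σ√T = 0.3700 − 0.1061 = 0.2640 which rounds to 0.26
Risk-neutral Pr[S_T < K] = N(−d₂) = N(-0.26) = 0.3974

0.3974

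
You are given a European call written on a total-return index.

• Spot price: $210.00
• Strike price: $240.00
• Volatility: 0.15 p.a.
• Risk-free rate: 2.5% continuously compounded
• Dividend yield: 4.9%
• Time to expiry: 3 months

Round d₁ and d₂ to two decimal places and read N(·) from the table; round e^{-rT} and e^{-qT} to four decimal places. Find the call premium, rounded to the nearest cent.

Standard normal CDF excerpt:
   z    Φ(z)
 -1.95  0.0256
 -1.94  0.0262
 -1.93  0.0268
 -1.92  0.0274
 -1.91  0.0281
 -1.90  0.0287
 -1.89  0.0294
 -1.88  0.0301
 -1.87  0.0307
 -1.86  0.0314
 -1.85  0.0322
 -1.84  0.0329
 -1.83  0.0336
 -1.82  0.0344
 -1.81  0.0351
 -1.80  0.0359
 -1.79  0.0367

σ√T = 0.15·√0.25 = 0.0750
d₁ = [ln(210/240) + (0.025 − 0.049 + 0.15²/2)·0.25] / 0.0750 = [-0.1335 − 0.0032] / 0.0750 = -1.8229 ≈ -1.82
d₂ = d₁ − σ√T = -1.8229 − 0.0750 = -1.8979 ≈ -1.90
exp(−qT) = exp(−0.049·0.25) = 0.9878;  exp(−rT) = exp(−0.025·0.25) = 0.9938
C = 210·0.9878·N(-1.82) − 240·0.9938·N(-1.90) = 210·0.9878·0.0344 − 240·0.9938·0.0287 = 7.1359 − 6.8453 = 0.2906

$0.29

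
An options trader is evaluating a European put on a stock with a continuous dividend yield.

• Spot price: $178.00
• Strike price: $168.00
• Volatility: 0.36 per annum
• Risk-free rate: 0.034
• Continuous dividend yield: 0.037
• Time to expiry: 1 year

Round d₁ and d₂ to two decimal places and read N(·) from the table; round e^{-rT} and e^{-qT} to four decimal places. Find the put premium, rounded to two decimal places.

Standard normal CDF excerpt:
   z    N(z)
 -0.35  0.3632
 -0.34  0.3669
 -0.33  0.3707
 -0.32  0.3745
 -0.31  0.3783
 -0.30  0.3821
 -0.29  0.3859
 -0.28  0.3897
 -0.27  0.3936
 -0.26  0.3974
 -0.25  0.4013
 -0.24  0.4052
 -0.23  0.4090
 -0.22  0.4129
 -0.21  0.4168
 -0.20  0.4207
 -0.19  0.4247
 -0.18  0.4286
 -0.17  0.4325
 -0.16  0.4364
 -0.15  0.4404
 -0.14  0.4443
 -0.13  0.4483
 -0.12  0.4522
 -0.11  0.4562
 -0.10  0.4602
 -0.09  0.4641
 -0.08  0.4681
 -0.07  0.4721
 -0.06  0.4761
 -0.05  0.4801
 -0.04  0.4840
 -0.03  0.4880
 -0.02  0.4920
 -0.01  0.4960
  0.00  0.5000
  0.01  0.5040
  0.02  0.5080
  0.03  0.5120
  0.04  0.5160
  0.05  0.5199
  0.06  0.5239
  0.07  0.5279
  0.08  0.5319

$19.55

σ√T = 0.36·√1 = 0.3600
d₁ = [ln(178/168) + (0.034 − 0.037 + 0.36²/2)·1] / 0.3600 = [0.0578 + 0.0618] / 0.3600 = 0.3323 → 0.33
d₂ = d₁ − σ√T = 0.3323 − 0.3600 = -0.0277 → -0.03
exp(−qT) = exp(−0.037·1) = 0.9637;  exp(−rT) = exp(−0.034·1) = 0.9666
N(−d₂) = N(0.03) = 0.5120;  N(−d₁) = N(-0.33) = 0.3707
P = 168·0.9666·0.5120 − 178·0.9637·0.3707 = 83.1431 − 63.5894 = 19.5537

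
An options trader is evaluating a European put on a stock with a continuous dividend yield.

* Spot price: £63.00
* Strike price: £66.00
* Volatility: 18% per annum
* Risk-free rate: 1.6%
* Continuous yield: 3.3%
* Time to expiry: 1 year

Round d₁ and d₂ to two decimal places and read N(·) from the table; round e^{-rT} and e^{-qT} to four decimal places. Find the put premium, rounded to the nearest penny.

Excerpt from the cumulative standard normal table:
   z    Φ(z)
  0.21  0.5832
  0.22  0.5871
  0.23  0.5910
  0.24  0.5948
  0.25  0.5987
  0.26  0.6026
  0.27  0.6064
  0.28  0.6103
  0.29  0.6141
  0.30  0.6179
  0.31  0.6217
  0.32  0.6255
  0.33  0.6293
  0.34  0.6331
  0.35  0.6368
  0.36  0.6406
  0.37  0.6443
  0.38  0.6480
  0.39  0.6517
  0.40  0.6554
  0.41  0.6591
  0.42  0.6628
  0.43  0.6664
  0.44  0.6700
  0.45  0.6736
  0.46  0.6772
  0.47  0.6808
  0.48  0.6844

σ√T = 0.18 × 1.0000 = 0.1800
d₁ = [ln(63/66) + (0.016 − 0.033 + 0.18²/2)·1] / 0.1800 = [-0.0465 − 0.0008] / 0.1800 = -0.2629 which rounds to -0.26
d₂ = d₁ − σ√T = -0.2629 − 0.1800 = -0.4429 which rounds to -0.44
exp(−qT) = exp(−0.033·1) = 0.9675;  exp(−rT) = exp(−0.016·1) = 0.9841
N(−d₂) = N(0.44) = 0.6700;  N(−d₁) = N(0.26) = 0.6026
P = 66·0.9841·0.6700 − 63·0.9675·0.6026 = 43.5169 − 36.7300 = 6.7869

£6.79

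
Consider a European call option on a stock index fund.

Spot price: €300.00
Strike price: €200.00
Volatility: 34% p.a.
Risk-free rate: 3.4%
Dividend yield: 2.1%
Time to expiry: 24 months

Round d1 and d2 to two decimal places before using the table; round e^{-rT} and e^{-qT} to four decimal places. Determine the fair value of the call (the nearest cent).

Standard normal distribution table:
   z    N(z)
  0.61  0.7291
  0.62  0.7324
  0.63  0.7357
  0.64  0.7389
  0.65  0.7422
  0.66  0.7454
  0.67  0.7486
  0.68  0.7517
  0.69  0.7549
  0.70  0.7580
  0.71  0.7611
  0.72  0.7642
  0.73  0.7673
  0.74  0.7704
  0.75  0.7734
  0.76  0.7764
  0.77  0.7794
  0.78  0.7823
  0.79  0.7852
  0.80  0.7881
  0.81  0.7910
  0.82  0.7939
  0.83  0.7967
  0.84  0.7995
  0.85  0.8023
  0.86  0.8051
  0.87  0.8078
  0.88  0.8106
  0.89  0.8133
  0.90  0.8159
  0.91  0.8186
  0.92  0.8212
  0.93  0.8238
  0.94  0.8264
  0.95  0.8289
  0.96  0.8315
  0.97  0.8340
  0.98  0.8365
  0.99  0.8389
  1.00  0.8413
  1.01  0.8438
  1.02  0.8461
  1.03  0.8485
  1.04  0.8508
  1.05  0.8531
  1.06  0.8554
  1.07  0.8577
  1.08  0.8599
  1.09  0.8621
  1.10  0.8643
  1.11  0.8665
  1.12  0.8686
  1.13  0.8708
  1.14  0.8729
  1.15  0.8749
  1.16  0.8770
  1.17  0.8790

€111.82

σ√T = 0.34·√2 = 0.4808
d₁ = [ln(300/200) + (0.034 − 0.021 + 0.34²/2)·2] / 0.4808 = [0.4055 + 0.1416] / 0.4808 = 1.1377 ≈ 1.14
d₂ = d₁ − σ√T = 1.1377 − 0.4808 = 0.6569 ≈ 0.66
e^(−qT) = e^(−0.021·2) = 0.9589;  e^(−rT) = e^(−0.034·2) = 0.9343
C = 300·0.9589·N(1.14) − 200·0.9343·N(0.66) = 300·0.9589·0.8729 − 200·0.9343·0.7454 = 251.1071 − 139.2854 = 111.8217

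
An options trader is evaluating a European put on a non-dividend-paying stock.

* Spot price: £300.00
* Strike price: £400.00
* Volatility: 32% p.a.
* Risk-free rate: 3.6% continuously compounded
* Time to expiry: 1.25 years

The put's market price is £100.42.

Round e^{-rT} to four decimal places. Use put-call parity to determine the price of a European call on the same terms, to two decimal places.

exp(−rT) = exp(−0.036·1.25) = 0.9560
Put-call parity: C − P = S − K·e^(−rT) = 300 − 400·0.9560 = 300 − 382.4000 = -82.4000
C = P + (C − P) = 100.42 + (-82.4000) = 18.0200

£18.02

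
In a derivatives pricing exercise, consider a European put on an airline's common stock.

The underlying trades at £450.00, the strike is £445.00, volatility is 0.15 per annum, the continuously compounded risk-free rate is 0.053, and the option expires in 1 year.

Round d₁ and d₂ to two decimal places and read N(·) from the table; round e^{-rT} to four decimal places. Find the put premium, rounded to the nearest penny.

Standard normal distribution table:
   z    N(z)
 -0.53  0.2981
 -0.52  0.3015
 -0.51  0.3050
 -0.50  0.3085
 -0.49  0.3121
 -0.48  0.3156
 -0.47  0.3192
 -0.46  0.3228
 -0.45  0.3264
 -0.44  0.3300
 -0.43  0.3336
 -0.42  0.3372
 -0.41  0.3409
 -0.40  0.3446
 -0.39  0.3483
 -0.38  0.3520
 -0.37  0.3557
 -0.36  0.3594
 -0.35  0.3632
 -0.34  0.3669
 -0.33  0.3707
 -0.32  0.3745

σ√T = 0.15·√1 = 0.1500
ln(S/K) + (r + σ²/2)T = ln(450/445) + (0.053 + 0.15²/2)·1 = 0.0112 + 0.0643 = 0.0754
d₁ = 0.0754 / 0.1500 = 0.5028 → 0.50
d₂ = d₁ − σ√T = 0.5028 − 0.1500 = 0.3528 → 0.35
e^(−rT) = e^(−0.053·1) = 0.9484
N(−d₂) = N(-0.35) = 0.3632;  N(−d₁) = N(-0.50) = 0.3085
P = 445·0.9484·0.3632 − 450·0.3085 = 153.2842 − 138.8250 = 14.4592

£14.46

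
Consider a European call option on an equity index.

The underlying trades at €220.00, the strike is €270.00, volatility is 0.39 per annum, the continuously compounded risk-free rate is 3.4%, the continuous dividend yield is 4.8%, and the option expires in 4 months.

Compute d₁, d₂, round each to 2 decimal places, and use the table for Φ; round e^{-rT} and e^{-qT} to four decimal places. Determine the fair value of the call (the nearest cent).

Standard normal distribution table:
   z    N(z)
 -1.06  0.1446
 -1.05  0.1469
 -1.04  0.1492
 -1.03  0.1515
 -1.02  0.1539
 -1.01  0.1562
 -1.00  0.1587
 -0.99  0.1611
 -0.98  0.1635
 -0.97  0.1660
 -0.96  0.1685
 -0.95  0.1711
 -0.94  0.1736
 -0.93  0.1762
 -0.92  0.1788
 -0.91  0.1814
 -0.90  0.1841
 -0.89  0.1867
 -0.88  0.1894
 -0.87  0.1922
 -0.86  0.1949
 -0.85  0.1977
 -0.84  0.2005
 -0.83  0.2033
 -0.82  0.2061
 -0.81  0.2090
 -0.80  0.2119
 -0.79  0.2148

€4.79

σ√T = 0.39·√0.3333 = 0.2252
d₁ = [ln(220/270) + (0.034 − 0.048 + ½·0.39²)·0.3333] / (σ√T) = (-0.2048 + 0.0207) / 0.2252 = -0.8177 → -0.82
d₂ = -0.8177 − 0.2252 = -1.0428 → -1.04
exp(−qT) = exp(−0.048·0.3333) = 0.9841;  exp(−rT) = exp(−0.034·0.3333) = 0.9887
C = 220·0.9841·N(-0.82) − 270·0.9887·N(-1.04) = 220·0.9841·0.2061 − 270·0.9887·0.1492 = 44.6211 − 39.8288 = 4.7923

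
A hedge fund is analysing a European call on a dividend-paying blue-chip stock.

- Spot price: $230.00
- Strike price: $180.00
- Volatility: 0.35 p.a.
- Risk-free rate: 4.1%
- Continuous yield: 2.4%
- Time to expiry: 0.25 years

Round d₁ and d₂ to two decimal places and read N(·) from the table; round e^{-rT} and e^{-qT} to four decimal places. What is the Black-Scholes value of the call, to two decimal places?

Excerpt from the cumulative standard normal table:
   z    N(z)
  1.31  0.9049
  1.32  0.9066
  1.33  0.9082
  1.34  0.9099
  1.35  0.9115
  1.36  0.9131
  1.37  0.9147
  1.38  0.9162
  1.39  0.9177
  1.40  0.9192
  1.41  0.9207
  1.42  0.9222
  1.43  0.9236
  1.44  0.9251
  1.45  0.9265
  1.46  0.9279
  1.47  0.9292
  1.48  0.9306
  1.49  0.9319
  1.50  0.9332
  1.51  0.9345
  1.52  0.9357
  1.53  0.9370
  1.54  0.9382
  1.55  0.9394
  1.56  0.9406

$51.53

σ√T = 0.35·√0.25 = 0.1750
d₁ = [ln(230/180) + (0.041 − 0.024 + 0.35²/2)·0.25] / 0.1750 = [0.2451 + 0.0196] / 0.1750 = 1.5125 ≈ 1.51
d₂ = d₁ − σ√T = 1.5125 − 0.1750 = 1.3375 ≈ 1.34
e^(−qT) = e^(−0.024·0.25) = 0.9940;  e^(−rT) = e^(−0.041·0.25) = 0.9898
N(d₁) = N(1.51) = 0.9345;  N(d₂) = N(1.34) = 0.9099
C = 230·0.9940·0.9345 − 180·0.9898·0.9099 = 213.6454 − 162.1114 = 51.5340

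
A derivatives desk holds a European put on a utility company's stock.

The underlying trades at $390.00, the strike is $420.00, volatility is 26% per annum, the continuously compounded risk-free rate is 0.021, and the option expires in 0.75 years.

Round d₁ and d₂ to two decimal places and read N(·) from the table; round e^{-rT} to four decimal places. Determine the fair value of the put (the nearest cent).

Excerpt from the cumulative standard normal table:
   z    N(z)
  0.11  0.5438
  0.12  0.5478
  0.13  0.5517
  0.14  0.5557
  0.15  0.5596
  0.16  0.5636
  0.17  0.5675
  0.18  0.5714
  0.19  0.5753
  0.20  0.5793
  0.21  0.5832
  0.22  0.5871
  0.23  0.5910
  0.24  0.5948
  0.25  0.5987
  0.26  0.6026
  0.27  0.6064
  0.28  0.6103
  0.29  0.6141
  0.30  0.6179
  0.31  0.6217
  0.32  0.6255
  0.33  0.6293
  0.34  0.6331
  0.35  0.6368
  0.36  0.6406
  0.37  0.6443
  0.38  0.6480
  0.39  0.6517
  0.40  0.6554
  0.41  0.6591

$48.14

σ√T = 0.26·√0.75 = 0.2252
d₁ = [ln(390/420) + (0.021 + 0.26²/2)·0.75] / 0.2252 = [-0.0741 + 0.0411] / 0.2252 = -0.1466 ≈ -0.15
d₂ = d₁ − σ√T = -0.1466 − 0.2252 = -0.3718 ≈ -0.37
exp(−rT) = exp(−0.021·0.75) = 0.9844
P = 420·0.9844·N(0.37) − 390·N(0.15) = 420·0.9844·0.6443 − 390·0.5596 = 266.3845 − 218.2440 = 48.1405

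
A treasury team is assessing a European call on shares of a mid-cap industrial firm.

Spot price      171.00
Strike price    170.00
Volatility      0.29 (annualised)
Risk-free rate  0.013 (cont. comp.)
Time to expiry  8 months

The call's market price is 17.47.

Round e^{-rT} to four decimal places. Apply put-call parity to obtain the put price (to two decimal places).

exp(−rT) = exp(−0.013·0.6667) = 0.9914
Put-call parity: C − P = S − K·e^(−rT) = 171 − 170·0.9914 = 171 − 168.5380 = 2.4620
P = C − (C − P) = 17.47 − (2.4620) = 15.0080

15.01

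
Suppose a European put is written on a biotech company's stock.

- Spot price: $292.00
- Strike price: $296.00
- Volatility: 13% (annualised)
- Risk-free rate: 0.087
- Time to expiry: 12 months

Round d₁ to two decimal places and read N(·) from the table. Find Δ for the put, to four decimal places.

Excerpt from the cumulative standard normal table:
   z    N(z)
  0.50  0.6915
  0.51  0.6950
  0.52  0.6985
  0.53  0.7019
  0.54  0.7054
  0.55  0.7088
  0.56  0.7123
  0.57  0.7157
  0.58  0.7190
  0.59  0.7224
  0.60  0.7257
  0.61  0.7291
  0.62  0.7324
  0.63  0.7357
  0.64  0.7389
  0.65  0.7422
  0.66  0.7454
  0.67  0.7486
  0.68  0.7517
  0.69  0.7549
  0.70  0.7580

-0.2643

T = 1;  σ√T = 0.1300
d₁ = [ln(292/296) + (0.087 + ½·0.13²)·1] / (σ√T) = (-0.0136 + 0.0954) / 0.1300 = 0.6296 → 0.63
N(d₁) = N(0.63) = 0.7357
Δ_put = N(d₁) − 1 = 0.7357 − 1 = -0.2643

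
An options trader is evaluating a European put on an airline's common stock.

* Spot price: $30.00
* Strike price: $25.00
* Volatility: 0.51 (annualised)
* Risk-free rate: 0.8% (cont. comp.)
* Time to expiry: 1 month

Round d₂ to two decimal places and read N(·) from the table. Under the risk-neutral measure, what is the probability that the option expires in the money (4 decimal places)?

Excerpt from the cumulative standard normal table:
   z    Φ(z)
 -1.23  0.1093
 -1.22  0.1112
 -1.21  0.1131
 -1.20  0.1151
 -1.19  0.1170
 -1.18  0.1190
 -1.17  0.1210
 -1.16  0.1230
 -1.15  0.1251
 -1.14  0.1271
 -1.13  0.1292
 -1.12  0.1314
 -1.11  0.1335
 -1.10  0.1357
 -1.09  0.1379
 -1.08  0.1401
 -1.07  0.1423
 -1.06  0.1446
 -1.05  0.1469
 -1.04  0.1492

0.1210

T = 0.08333;  σ√T = 0.1472
ln(S/K) + (r + σ²/2)T = ln(30/25) + (0.008 + 0.51²/2)·0.08333 = 0.1823 + 0.0115 = 0.1938
d₁ = 0.1938 / 0.1472 = 1.3165 → 1.32
d₂ = d₁ − σ√T = 1.3165 − 0.1472 = 1.1693 → 1.17
Pr(exercise) under Q = N(−d₂) = N(-1.17) = 0.1210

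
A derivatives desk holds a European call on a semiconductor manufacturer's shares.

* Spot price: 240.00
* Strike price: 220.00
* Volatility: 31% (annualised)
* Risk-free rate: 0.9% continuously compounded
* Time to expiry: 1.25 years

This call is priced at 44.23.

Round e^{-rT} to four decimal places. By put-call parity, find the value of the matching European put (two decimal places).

exp(−rT) = exp(−0.009·1.25) = 0.9888
Put-call parity: C − P = S − K·e^(−rT) = 240 − 220·0.9888 = 240 − 217.5360 = 22.4640
P = C − (C − P) = 44.23 − (22.4640) = 21.7660

21.77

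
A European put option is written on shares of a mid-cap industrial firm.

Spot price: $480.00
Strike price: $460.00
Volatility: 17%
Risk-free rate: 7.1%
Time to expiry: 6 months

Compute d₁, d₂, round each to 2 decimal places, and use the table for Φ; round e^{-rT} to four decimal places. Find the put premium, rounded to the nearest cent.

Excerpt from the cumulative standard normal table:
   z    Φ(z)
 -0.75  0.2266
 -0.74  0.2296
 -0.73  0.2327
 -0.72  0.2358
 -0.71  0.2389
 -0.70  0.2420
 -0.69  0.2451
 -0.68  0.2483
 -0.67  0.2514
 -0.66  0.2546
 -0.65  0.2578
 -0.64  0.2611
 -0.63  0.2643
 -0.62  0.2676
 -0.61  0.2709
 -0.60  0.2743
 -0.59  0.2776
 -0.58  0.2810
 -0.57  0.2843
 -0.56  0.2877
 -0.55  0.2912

T = 0.5;  σ√T = 0.1202
d₁ = [ln(480/460) + (0.071 + 0.17²/2)·0.5] / 0.1202 = [0.0426 + 0.0427] / 0.1202 = 0.7095 ⇒ 0.71
d₂ = d₁ − σ√T = 0.7095 − 0.1202 = 0.5893 ⇒ 0.59
e^(−rT) = e^(−0.071·0.5) = 0.9651
P = 460·0.9651·N(-0.59) − 480·N(-0.71) = 460·0.9651·0.2776 − 480·0.2389 = 123.2394 − 114.6720 = 8.5674

$8.57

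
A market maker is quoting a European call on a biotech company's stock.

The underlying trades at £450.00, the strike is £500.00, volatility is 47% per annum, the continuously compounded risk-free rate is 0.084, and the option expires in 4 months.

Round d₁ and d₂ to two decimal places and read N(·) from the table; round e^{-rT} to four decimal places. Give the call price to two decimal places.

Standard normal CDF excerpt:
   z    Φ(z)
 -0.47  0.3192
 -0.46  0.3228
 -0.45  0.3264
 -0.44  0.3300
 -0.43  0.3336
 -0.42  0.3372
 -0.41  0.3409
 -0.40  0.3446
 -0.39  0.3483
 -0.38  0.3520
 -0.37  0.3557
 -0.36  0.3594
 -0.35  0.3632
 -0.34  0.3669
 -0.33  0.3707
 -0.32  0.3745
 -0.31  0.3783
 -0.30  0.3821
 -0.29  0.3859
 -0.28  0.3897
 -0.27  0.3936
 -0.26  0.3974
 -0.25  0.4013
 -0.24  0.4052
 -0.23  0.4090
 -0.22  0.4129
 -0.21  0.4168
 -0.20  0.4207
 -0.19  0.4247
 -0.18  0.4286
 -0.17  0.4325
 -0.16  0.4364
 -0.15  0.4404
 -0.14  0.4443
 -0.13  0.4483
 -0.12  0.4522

£34.23

σ√T = 0.47·√0.3333 = 0.2714
ln(S/K) + (r + σ²/2)T = ln(450/500) + (0.084 + 0.47²/2)·0.3333 = -0.1054 + 0.0648 = -0.0405
d₁ = -0.0405 / 0.2714 = -0.1494 → -0.15
d₂ = d₁ − σ√T = -0.1494 − 0.2714 = -0.4208 → -0.42
e^(−rT) = e^(−0.084·0.3333) = 0.9724
N(d₁) = N(-0.15) = 0.4404;  N(d₂) = N(-0.42) = 0.3372
C = 450·0.4404 − 500·0.9724·0.3372 = 198.1800 − 163.9466 = 34.2334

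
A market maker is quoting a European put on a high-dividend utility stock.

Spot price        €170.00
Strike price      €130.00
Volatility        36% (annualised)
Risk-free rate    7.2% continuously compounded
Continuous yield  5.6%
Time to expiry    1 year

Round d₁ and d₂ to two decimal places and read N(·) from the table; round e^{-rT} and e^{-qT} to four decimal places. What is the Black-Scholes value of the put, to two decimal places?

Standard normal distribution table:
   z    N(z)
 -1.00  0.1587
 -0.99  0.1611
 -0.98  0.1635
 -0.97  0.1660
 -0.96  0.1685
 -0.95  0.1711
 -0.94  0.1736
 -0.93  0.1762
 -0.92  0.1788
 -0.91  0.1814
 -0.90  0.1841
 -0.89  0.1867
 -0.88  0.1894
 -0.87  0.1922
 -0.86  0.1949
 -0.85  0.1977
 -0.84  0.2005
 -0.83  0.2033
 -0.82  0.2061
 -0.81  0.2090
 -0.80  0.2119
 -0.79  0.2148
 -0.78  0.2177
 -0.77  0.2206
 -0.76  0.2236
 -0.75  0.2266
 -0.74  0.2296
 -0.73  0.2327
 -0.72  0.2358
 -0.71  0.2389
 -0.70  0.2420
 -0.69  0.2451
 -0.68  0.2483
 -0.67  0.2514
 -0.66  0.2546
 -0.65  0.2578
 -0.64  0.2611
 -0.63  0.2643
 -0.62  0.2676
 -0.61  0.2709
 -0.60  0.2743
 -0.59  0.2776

T = 1;  σ√T = 0.3600
d₁ = [ln(170/130) + (0.072 − 0.056 + 0.36²/2)·1] / 0.3600 = [0.2683 + 0.0808] / 0.3600 = 0.9696 ⇒ 0.97
d₂ = d₁ − σ√T = 0.9696 − 0.3600 = 0.6096 ⇒ 0.61
e^(−qT) = e^(−0.056·1) = 0.9455;  e^(−rT) = e^(−0.072·1) = 0.9305
N(−d₂) = N(-0.61) = 0.2709;  N(−d₁) = N(-0.97) = 0.1660
P = 130·0.9305·0.2709 − 170·0.9455·0.1660 = 32.7694 − 26.6820 = 6.0874

€6.09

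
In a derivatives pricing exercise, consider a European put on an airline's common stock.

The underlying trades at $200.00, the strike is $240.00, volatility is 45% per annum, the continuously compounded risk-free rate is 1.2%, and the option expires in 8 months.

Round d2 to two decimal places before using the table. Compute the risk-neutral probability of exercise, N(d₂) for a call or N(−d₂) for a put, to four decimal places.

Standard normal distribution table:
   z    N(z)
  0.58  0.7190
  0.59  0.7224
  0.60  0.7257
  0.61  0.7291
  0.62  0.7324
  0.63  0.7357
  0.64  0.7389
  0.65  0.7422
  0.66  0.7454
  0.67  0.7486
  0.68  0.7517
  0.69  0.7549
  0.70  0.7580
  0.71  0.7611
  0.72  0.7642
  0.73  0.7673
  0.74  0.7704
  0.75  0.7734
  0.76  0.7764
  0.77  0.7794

σ√T = 0.45 × 0.8165 = 0.3674
d₁ = [ln(200/240) + (0.012 + ½·0.45²)·0.6667] / (σ√T) = (-0.1823 + 0.0755) / 0.3674 = -0.2907 ⇒ -0.29
d₂ = -0.2907 − 0.3674 = -0.6582 ⇒ -0.66
Risk-neutral Pr[S_T < K] = N(−d₂) = N(0.66) = 0.7454

0.7454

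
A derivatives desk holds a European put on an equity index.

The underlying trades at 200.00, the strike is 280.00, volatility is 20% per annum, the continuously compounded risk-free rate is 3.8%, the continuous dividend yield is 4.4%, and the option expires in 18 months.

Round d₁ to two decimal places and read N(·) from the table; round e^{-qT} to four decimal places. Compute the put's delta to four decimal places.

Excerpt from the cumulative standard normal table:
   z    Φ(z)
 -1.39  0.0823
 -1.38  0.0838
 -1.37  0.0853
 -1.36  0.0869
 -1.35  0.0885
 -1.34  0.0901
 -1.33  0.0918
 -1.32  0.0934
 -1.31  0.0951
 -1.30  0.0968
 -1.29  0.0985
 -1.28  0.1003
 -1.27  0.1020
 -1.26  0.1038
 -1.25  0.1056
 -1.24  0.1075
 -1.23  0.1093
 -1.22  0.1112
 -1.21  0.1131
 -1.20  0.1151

σ√T = 0.2 × 1.2247 = 0.2449
ln(S/K) + (r − q + σ²/2)T = ln(200/280) + (0.038 − 0.044 + 0.2²/2)·1.5 = -0.3365 + 0.0210 = -0.3155
d₁ = -0.3155 / 0.2449 = -1.2879 ≈ -1.29
N(d₁) = N(-1.29) = 0.0985
Δ_put = exp(−qT)·(N(d₁) − 1) = 0.9361·(0.0985 − 1) = -0.8439

-0.8439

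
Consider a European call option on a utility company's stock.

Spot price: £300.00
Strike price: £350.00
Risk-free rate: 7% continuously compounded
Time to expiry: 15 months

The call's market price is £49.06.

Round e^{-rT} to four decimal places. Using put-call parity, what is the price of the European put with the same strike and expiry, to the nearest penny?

exp(−rT) = exp(−0.07·1.25) = 0.9162
Put-call parity: C − P = S − K·e^(−rT) = 300 − 350·0.9162 = 300 − 320.6700 = -20.6700
P = C − (C − P) = 49.06 − (-20.6700) = 69.7300

£69.73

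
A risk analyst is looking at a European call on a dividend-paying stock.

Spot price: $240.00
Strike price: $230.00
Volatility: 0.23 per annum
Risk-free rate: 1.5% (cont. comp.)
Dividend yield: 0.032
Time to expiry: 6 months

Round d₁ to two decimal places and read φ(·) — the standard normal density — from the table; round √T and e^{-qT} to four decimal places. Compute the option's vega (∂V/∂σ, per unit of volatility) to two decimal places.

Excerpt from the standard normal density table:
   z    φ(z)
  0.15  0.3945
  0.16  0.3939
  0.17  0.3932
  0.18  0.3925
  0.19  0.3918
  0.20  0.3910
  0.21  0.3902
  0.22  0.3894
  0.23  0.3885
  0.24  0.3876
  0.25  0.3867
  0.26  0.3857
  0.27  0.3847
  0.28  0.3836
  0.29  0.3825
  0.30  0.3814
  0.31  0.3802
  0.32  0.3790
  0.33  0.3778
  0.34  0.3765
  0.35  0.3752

63.88

σ√T = 0.23 × 0.7071 = 0.1626
d₁ = [ln(240/230) + (0.015 − 0.032 + 0.23²/2)·0.5] / 0.1626 = [0.0426 + 0.0047] / 0.1626 = 0.2907 which rounds to 0.29
√T = √0.5 = 0.7071
φ(d₁) = φ(0.29) = 0.3825
e^(−qT) = e^(−0.032·0.5) = 0.9841
vega = S·e^(−qT)·φ(d₁)·√T = 240·0.9841·0.3825·0.7071 = 63.8797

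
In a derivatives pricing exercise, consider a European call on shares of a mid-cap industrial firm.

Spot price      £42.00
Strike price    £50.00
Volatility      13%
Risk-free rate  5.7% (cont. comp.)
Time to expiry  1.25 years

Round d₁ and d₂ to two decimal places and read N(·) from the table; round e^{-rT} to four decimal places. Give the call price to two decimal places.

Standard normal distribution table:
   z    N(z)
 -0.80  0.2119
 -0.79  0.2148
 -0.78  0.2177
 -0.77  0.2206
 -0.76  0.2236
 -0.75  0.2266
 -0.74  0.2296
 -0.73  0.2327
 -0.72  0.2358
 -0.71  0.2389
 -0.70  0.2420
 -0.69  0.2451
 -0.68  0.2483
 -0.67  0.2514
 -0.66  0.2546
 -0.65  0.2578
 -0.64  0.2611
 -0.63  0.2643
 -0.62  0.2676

£0.83

σ√T = 0.13 × 1.1180 = 0.1453
d₁ = [ln(42/50) + (0.057 + ½·0.13²)·1.25] / (σ√T) = (-0.1744 + 0.0818) / 0.1453 = -0.6367 ⇒ -0.64
d₂ = -0.6367 − 0.1453 = -0.7820 ⇒ -0.78
exp(−rT) = exp(−0.057·1.25) = 0.9312
N(d₁) = N(-0.64) = 0.2611;  N(d₂) = N(-0.78) = 0.2177
C = 42·0.2611 − 50·0.9312·0.2177 = 10.9662 − 10.1361 = 0.8301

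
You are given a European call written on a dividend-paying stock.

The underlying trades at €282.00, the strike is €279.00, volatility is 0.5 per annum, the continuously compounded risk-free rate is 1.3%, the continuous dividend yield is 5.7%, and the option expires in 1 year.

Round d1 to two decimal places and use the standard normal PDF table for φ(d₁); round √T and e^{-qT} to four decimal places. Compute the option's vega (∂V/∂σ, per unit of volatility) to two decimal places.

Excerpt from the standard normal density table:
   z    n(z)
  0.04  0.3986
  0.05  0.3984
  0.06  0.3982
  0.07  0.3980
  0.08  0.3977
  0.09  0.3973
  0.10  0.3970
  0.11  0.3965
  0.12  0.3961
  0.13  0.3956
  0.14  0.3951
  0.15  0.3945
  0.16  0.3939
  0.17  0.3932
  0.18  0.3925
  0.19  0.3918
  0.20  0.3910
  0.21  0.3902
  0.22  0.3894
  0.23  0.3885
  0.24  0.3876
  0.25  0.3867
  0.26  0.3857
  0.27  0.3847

104.55

T = 1;  σ√T = 0.5000
ln(S/K) + (r − q + σ²/2)T = ln(282/279) + (0.013 − 0.057 + 0.5²/2)·1 = 0.0107 + 0.0810 = 0.0917
d₁ = 0.0917 / 0.5000 = 0.1834 ≈ 0.18
√T = √1 = 1.0000
φ(d₁) = φ(0.18) = 0.3925
e^(−qT) = e^(−0.057·1) = 0.9446
vega = S·e^(−qT)·φ(d₁)·√T = 282·0.9446·0.3925·1.0000 = 104.5531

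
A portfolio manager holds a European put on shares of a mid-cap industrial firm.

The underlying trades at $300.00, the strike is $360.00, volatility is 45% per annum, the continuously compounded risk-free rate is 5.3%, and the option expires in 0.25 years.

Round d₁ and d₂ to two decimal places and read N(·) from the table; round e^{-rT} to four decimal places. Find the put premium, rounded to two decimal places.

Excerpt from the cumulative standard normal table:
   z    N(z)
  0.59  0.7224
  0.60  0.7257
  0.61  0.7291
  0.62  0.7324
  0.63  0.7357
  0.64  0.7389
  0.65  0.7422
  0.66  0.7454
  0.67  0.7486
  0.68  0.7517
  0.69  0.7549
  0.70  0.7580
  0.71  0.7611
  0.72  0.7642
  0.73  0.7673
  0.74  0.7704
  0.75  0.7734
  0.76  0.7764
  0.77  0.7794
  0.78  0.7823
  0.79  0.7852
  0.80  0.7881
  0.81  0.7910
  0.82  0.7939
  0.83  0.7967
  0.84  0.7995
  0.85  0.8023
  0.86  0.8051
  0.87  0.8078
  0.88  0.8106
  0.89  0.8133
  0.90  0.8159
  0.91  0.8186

σ√T = 0.45·√0.25 = 0.2250
ln(S/K) + (r + σ²/2)T = ln(300/360) + (0.053 + 0.45²/2)·0.25 = -0.1823 + 0.0386 = -0.1438
d₁ = -0.1438 / 0.2250 = -0.6389 → -0.64
d₂ = d₁ − σ√T = -0.6389 − 0.2250 = -0.8639 → -0.86
exp(−rT) = exp(−0.053·0.25) = 0.9868
N(−d₂) = N(0.86) = 0.8051;  N(−d₁) = N(0.64) = 0.7389
P = 360·0.9868·0.8051 − 300·0.7389 = 286.0102 − 221.6700 = 64.3402

$64.34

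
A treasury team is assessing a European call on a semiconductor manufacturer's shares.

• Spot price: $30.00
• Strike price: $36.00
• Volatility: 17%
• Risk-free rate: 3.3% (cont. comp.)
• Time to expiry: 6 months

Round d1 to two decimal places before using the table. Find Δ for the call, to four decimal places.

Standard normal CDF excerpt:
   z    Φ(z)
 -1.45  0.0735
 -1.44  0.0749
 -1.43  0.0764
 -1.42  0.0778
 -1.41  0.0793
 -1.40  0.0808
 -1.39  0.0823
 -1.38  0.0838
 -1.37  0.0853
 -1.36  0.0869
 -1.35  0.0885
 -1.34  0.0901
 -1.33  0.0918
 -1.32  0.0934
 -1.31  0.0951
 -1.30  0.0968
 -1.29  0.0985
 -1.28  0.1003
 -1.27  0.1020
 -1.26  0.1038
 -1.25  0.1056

0.0934

σ√T = 0.17·√0.5 = 0.1202
d₁ = [ln(30/36) + (0.033 + 0.17²/2)·0.5] / 0.1202 = [-0.1823 + 0.0237] / 0.1202 = -1.3193 which rounds to -1.32
N(d₁) = N(-1.32) = 0.0934
Δ_call = N(d₁) = 0.0934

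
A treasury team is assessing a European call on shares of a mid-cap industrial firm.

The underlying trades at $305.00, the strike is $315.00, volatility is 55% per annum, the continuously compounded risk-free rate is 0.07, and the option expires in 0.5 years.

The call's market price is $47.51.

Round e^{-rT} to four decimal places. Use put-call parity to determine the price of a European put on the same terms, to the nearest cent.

exp(−rT) = exp(−0.07·0.5) = 0.9656
Put-call parity: C − P = S − K·e^(−rT) = 305 − 315·0.9656 = 305 − 304.1640 = 0.8360
P = C − (C − P) = 47.51 − (0.8360) = 46.6740

$46.67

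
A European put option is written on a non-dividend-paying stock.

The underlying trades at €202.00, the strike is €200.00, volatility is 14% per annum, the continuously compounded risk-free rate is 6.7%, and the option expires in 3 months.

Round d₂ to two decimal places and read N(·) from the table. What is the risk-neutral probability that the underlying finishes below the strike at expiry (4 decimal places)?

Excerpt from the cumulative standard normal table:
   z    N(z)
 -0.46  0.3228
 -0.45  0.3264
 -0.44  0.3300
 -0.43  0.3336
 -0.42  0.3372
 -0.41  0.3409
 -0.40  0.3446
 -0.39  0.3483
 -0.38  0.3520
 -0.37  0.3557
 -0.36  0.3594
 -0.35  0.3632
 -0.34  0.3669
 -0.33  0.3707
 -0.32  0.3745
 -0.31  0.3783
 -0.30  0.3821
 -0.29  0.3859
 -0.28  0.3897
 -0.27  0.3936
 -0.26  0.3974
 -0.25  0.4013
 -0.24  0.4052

0.3632

σ√T = 0.14 × 0.5000 = 0.0700
d₁ = [ln(202/200) + (0.067 + 0.14²/2)·0.25] / 0.0700 = [0.0100 + 0.0192] / 0.0700 = 0.4164 ⇒ 0.42
d₂ = d₁ − σ√T = 0.4164 − 0.0700 = 0.3464 ⇒ 0.35
Pr(exercise) under Q = N(−d₂) = N(-0.35) = 0.3632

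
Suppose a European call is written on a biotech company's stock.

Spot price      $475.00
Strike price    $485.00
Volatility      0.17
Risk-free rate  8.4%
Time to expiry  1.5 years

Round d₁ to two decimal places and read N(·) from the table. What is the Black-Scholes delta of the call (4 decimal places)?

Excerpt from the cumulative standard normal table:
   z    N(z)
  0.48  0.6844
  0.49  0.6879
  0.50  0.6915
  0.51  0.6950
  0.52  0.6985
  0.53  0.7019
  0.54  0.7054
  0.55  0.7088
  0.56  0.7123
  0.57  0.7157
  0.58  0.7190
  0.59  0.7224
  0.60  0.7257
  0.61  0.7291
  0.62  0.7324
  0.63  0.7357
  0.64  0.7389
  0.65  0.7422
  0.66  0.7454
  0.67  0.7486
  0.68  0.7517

T = 1.5;  σ√T = 0.2082
d₁ = [ln(475/485) + (0.084 + 0.17²/2)·1.5] / 0.2082 = [-0.0208 + 0.1477] / 0.2082 = 0.6092 → 0.61
N(d₁) = N(0.61) = 0.7291
Δ_call = N(d₁) = 0.7291

0.7291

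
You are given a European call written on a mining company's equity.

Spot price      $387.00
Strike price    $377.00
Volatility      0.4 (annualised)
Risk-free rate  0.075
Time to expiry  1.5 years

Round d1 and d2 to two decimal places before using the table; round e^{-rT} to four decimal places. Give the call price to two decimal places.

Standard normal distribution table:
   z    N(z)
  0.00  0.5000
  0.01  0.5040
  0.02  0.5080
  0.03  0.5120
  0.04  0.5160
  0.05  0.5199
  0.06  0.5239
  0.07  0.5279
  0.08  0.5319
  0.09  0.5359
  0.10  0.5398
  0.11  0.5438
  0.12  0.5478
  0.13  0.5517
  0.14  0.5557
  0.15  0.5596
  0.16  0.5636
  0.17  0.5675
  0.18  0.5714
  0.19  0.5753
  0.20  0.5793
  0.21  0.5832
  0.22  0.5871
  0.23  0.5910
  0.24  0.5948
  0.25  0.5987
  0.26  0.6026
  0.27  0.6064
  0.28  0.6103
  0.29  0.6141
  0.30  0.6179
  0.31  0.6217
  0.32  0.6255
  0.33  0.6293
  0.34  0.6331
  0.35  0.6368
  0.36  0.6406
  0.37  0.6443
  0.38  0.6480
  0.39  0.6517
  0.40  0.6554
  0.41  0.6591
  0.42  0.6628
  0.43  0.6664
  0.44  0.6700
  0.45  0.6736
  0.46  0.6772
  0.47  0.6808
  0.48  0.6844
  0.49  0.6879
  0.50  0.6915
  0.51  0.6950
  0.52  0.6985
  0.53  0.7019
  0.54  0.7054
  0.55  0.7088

$97.80

T = 1.5;  σ√T = 0.4899
d₁ = [ln(387/377) + (0.075 + ½·0.4²)·1.5] / (σ√T) = (0.0262 + 0.2325) / 0.4899 = 0.5280 → 0.53
d₂ = 0.5280 − 0.4899 = 0.0381 → 0.04
exp(−rT) = exp(−0.075·1.5) = 0.8936
N(d₁) = N(0.53) = 0.7019;  N(d₂) = N(0.04) = 0.5160
C = 387·0.7019 − 377·0.8936·0.5160 = 271.6353 − 173.8338 = 97.8015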